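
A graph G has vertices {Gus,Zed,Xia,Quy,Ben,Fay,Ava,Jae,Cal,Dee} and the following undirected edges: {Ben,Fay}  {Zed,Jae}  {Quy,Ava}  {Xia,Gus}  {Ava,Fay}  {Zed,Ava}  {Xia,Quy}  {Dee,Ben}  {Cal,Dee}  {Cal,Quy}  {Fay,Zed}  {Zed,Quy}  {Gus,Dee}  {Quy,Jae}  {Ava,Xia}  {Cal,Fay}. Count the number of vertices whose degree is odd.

Degrees: Gus:2, Zed:4, Xia:3, Quy:5, Ben:2, Fay:4, Ava:4, Jae:2, Cal:3, Dee:3
Odd-degree vertices: Xia, Quy, Cal, Dee.

4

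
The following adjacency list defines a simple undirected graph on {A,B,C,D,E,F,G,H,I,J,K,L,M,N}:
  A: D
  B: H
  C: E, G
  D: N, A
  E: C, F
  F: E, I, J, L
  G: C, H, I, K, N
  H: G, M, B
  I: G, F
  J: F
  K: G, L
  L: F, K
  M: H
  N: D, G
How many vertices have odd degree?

Degrees: A:1, B:1, C:2, D:2, E:2, F:4, G:5, H:3, I:2, J:1, K:2, L:2, M:1, N:2
Odd-degree vertices: A, B, G, H, J, M.

6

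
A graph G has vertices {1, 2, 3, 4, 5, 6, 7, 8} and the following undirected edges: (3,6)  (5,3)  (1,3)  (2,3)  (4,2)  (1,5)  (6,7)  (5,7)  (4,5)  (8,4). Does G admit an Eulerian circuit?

No

Degrees: 1:2, 2:2, 3:4, 4:3, 5:4, 6:2, 7:2, 8:1
Vertices with odd degree: 4, 8. An Eulerian circuit requires all degrees even.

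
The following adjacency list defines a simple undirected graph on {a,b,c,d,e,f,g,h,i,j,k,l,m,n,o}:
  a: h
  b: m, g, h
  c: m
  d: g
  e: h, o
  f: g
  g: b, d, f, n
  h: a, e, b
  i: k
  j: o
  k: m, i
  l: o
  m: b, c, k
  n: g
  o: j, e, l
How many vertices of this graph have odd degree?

12

Degrees: a:1, b:3, c:1, d:1, e:2, f:1, g:4, h:3, i:1, j:1, k:2, l:1, m:3, n:1, o:3
Odd-degree vertices: a, b, c, d, f, h, i, j, l, m, n, o.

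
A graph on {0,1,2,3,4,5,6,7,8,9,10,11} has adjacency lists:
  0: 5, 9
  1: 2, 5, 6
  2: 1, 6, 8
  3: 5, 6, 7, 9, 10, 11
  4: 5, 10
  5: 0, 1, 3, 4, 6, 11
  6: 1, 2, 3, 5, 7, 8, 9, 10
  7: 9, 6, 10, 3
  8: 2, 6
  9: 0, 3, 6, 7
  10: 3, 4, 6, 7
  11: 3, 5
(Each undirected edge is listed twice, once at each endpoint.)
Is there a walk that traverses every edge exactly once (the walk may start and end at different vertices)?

Yes

Degrees: 0:2, 1:3, 2:3, 3:6, 4:2, 5:6, 6:8, 7:4, 8:2, 9:4, 10:4, 11:2
Odd-degree vertices: 1, 2 (2 total).
The non-isolated vertices are connected and exactly 2 have odd degree, so an Eulerian trail exists (from 1 to 2).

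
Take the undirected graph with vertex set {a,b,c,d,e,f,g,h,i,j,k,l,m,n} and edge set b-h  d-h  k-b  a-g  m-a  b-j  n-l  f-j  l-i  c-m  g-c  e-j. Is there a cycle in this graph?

Yes

|V| = 14, |E| = 12, number of components = 3.
One cycle is a-m-c-g-a.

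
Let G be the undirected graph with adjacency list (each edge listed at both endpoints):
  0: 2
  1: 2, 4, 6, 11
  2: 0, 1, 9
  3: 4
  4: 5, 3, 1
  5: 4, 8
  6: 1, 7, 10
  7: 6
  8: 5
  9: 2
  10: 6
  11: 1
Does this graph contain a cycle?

The graph has 12 vertices, 11 edges, and 1 connected component.
A forest on 12 vertices with 1 component has exactly 11 edges, which matches — so no cycle.

No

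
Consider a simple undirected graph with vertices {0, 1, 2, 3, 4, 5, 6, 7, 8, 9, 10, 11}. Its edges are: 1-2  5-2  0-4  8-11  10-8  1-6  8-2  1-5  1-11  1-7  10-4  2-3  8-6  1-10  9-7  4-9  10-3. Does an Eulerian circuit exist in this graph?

No

Degrees: 0:1, 1:6, 2:4, 3:2, 4:3, 5:2, 6:2, 7:2, 8:4, 9:2, 10:4, 11:2
Vertices with odd degree: 0, 4. An Eulerian circuit requires all degrees even.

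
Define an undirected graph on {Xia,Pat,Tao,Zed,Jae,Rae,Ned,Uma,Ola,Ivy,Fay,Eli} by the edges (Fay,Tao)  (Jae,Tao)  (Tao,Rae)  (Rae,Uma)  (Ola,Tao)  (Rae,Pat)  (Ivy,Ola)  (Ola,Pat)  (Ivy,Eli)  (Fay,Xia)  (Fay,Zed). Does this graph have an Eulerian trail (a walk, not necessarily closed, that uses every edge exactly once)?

Degrees: Xia:1, Pat:2, Tao:4, Zed:1, Jae:1, Rae:3, Ned:0, Uma:1, Ola:3, Ivy:2, Fay:3, Eli:1
Odd-degree vertices: Xia, Zed, Jae, Rae, Uma, Ola, Fay, Eli (8 total).
With 8 odd-degree vertices (more than two), no single trail can use every edge.

No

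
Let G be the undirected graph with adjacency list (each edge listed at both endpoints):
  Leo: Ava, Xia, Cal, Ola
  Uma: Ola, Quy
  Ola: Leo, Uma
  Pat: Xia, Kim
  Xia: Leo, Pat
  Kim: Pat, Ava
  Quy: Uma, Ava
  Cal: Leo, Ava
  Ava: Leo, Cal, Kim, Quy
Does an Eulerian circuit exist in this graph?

Degrees: Leo:4, Uma:2, Ola:2, Pat:2, Xia:2, Kim:2, Quy:2, Cal:2, Ava:4
All degrees are even and the non-isolated vertices are connected — an Eulerian circuit exists.

Yes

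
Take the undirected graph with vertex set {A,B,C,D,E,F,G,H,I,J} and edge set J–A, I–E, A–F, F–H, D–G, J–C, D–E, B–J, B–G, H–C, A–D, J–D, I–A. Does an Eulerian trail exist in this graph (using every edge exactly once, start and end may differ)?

Yes

Degrees: A:4, B:2, C:2, D:4, E:2, F:2, G:2, H:2, I:2, J:4
Odd-degree vertices: none (0 total).
The non-isolated vertices are connected and exactly 0 have odd degree, so an Eulerian trail exists.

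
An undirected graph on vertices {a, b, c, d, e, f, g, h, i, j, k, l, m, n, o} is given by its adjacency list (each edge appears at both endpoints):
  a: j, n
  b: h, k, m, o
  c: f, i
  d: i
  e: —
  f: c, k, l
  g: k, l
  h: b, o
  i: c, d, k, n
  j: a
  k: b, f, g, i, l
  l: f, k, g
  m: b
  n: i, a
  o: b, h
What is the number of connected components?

2

Component: {e}
Component: {a, b, c, d, f, g, h, i, j, k, l, m, n, o}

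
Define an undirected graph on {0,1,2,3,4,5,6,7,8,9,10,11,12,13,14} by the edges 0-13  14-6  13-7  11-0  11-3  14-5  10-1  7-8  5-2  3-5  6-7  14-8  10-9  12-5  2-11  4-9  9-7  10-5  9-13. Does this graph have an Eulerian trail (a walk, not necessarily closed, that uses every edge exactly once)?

Degrees: 0:2, 1:1, 2:2, 3:2, 4:1, 5:5, 6:2, 7:4, 8:2, 9:4, 10:3, 11:3, 12:1, 13:3, 14:3
Odd-degree vertices: 1, 4, 5, 10, 11, 12, 13, 14 (8 total).
With 8 odd-degree vertices (more than two), no single trail can use every edge.

No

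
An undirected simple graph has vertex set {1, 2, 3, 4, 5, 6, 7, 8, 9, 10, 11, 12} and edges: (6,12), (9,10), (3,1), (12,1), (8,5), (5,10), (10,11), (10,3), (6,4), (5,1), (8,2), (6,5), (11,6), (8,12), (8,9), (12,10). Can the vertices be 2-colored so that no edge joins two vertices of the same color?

Yes

A valid 2-coloring puts {2, 3, 4, 5, 7, 9, 11, 12} on one side and {1, 6, 8, 10} on the other; every edge crosses between the two sides.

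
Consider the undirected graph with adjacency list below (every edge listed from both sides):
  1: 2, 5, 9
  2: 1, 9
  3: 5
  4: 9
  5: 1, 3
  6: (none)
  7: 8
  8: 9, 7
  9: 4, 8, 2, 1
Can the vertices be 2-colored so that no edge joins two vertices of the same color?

The cycle 1-2-9-1 has length 3, which is odd, so the graph is not bipartite.

No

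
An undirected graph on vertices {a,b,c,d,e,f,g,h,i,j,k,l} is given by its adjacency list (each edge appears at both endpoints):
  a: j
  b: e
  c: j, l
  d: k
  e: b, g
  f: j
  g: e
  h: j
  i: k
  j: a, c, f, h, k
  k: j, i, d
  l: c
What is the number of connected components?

2

Component: {b, e, g}
Component: {a, c, d, f, h, i, j, k, l}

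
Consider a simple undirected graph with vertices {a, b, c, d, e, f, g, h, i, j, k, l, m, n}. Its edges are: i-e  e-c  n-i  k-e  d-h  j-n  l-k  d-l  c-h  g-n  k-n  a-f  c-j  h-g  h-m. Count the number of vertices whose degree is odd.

Degrees: a:1, b:0, c:3, d:2, e:3, f:1, g:2, h:4, i:2, j:2, k:3, l:2, m:1, n:4
Odd-degree vertices: a, c, e, f, k, m.

6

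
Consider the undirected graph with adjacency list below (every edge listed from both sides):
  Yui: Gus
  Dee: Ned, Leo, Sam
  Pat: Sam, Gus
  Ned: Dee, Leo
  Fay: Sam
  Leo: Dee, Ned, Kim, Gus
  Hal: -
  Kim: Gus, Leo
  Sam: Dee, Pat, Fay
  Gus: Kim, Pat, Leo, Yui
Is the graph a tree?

No

|V| = 10, |E| = 11.
It is not connected, so it is not a tree.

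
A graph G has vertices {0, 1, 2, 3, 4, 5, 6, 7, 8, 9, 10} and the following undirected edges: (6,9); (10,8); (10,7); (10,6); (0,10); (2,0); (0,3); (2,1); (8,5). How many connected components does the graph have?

Component: {4}
Component: {0, 1, 2, 3, 5, 6, 7, 8, 9, 10}

2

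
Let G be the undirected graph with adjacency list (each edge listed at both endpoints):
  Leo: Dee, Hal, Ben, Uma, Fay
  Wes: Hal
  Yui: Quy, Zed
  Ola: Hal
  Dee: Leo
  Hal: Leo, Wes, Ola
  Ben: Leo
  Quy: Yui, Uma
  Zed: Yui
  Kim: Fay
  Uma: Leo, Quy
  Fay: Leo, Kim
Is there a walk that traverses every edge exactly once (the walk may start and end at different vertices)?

Degrees: Leo:5, Wes:1, Yui:2, Ola:1, Dee:1, Hal:3, Ben:1, Quy:2, Zed:1, Kim:1, Uma:2, Fay:2
Odd-degree vertices: Leo, Wes, Ola, Dee, Hal, Ben, Zed, Kim (8 total).
With 8 odd-degree vertices (more than two), no single trail can use every edge.

No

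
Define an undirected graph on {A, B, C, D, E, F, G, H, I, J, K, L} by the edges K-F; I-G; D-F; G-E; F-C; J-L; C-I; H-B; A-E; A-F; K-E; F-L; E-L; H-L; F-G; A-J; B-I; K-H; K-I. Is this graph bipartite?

Yes

Color {E, F, H, I, J} black and {A, B, C, D, G, K, L} white. No edge joins two same-colored vertices, so the graph is bipartite.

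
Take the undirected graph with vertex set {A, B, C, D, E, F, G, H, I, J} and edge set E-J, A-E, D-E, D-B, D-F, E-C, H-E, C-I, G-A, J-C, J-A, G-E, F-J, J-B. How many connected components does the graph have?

1

Component: {A, B, C, D, E, F, G, H, I, J}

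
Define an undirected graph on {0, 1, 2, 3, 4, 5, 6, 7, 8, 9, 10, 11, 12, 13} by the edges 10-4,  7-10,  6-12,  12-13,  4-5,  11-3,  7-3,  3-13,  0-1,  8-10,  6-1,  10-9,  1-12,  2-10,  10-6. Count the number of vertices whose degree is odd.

Degrees: 0:1, 1:3, 2:1, 3:3, 4:2, 5:1, 6:3, 7:2, 8:1, 9:1, 10:6, 11:1, 12:3, 13:2
Odd-degree vertices: 0, 1, 2, 3, 5, 6, 8, 9, 11, 12.

10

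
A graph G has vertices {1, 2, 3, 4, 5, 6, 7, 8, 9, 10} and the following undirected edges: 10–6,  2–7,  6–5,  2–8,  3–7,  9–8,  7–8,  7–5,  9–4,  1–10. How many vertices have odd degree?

Degrees: 1:1, 2:2, 3:1, 4:1, 5:2, 6:2, 7:4, 8:3, 9:2, 10:2
Odd-degree vertices: 1, 3, 4, 8.

4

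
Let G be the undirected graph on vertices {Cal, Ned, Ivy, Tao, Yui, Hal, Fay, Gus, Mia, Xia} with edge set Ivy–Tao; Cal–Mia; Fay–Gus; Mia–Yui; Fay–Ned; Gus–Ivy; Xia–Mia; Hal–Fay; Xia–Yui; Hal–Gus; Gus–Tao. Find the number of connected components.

Component: {Cal, Yui, Mia, Xia}
Component: {Ned, Ivy, Tao, Hal, Fay, Gus}

2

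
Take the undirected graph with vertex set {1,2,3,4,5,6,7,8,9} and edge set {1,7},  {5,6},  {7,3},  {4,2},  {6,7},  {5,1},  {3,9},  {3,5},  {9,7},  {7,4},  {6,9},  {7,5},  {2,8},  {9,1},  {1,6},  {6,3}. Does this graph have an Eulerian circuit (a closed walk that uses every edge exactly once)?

Degrees: 1:4, 2:2, 3:4, 4:2, 5:4, 6:5, 7:6, 8:1, 9:4
Vertices with odd degree: 6, 8. An Eulerian circuit requires all degrees even.

No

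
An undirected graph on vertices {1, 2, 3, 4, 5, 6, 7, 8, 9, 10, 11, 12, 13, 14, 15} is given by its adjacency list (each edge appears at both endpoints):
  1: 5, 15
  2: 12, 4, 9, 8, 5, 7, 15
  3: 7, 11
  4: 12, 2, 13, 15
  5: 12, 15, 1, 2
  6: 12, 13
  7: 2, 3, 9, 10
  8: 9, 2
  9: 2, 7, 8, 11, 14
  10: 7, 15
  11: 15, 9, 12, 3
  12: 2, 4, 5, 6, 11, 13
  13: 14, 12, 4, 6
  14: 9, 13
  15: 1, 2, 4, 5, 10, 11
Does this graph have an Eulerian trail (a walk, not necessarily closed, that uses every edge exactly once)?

Yes

Degrees: 1:2, 2:7, 3:2, 4:4, 5:4, 6:2, 7:4, 8:2, 9:5, 10:2, 11:4, 12:6, 13:4, 14:2, 15:6
Odd-degree vertices: 2, 9 (2 total).
The non-isolated vertices are connected and exactly 2 have odd degree, so an Eulerian trail exists (from 2 to 9).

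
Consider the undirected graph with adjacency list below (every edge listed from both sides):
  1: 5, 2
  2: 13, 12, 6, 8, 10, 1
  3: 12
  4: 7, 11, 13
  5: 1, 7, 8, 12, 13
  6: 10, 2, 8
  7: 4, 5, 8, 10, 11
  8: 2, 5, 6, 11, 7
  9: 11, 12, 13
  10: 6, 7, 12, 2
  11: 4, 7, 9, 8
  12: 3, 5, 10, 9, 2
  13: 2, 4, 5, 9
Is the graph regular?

No

Degrees: 1:2, 2:6, 3:1, 4:3, 5:5, 6:3, 7:5, 8:5, 9:3, 10:4, 11:4, 12:5, 13:4
Vertex 3 has degree 1 while 2 has degree 6, so the graph is not regular.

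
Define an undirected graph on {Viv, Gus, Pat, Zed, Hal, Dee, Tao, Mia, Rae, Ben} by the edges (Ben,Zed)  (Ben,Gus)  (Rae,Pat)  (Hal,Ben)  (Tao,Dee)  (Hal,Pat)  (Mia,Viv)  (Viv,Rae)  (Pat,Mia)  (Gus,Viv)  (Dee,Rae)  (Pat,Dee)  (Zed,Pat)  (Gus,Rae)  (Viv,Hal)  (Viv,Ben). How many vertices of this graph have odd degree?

6

Degrees: Viv:5, Gus:3, Pat:5, Zed:2, Hal:3, Dee:3, Tao:1, Mia:2, Rae:4, Ben:4
Odd-degree vertices: Viv, Gus, Pat, Hal, Dee, Tao.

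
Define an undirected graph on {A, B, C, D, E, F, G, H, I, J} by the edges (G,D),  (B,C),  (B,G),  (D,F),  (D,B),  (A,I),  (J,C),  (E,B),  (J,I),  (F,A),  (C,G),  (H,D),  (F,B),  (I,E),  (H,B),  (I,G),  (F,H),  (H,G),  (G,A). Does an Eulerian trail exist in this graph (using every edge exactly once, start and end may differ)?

Yes

Degrees: A:3, B:6, C:3, D:4, E:2, F:4, G:6, H:4, I:4, J:2
Odd-degree vertices: A, C (2 total).
The non-isolated vertices are connected and exactly 2 have odd degree, so an Eulerian trail exists (from A to C).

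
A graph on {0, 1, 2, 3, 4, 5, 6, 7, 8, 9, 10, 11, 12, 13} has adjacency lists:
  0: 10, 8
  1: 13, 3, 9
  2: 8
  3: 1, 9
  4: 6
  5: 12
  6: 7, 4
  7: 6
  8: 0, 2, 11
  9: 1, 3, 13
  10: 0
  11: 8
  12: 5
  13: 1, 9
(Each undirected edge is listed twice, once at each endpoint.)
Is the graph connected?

Component: {5, 12}
Component: {4, 6, 7}
Component: {1, 3, 9, 13}
Component: {0, 2, 8, 10, 11}
There are 4 separate components, so the graph is not connected.

No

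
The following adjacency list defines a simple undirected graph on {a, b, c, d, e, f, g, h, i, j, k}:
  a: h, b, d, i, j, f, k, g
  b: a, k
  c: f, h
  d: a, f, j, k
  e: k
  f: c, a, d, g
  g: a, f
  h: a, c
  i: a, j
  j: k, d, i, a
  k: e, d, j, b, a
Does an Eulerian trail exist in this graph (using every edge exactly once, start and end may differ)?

Yes

Degrees: a:8, b:2, c:2, d:4, e:1, f:4, g:2, h:2, i:2, j:4, k:5
Odd-degree vertices: e, k (2 total).
With 2 odd-degree vertices and all edges in one connected piece, an Eulerian trail exists (from e to k).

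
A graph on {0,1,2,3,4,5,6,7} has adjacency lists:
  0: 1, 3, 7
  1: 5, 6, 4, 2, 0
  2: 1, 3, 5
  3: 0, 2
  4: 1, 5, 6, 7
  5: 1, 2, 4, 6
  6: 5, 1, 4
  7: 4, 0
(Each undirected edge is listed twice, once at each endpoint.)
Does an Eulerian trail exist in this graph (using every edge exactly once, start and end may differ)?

Degrees: 0:3, 1:5, 2:3, 3:2, 4:4, 5:4, 6:3, 7:2
Odd-degree vertices: 0, 1, 2, 6 (4 total).
An Eulerian trail requires 0 or 2 odd-degree vertices; here there are 4.

No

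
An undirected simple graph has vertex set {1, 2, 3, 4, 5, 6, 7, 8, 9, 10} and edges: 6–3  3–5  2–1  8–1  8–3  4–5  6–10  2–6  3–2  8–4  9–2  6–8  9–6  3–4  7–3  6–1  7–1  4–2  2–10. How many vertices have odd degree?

0

Degrees: 1:4, 2:6, 3:6, 4:4, 5:2, 6:6, 7:2, 8:4, 9:2, 10:2
Odd-degree vertices: none.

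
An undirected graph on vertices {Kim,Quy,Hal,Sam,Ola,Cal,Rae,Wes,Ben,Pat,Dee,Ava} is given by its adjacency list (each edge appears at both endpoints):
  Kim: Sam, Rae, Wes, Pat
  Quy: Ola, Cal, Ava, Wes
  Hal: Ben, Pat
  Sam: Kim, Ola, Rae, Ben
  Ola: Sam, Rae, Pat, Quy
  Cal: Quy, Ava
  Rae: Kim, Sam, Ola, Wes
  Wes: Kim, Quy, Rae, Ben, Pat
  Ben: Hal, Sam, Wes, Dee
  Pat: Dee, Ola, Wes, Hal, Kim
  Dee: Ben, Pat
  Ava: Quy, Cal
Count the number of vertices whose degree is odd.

Degrees: Kim:4, Quy:4, Hal:2, Sam:4, Ola:4, Cal:2, Rae:4, Wes:5, Ben:4, Pat:5, Dee:2, Ava:2
Odd-degree vertices: Wes, Pat.

2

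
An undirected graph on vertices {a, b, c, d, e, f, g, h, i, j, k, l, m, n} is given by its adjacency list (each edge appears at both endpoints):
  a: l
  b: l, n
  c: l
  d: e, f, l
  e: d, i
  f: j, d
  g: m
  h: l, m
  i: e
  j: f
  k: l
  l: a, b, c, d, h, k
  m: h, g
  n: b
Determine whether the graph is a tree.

Yes

The graph has 14 vertices and 13 edges.
Connected and |E| = |V| - 1, which characterizes a tree.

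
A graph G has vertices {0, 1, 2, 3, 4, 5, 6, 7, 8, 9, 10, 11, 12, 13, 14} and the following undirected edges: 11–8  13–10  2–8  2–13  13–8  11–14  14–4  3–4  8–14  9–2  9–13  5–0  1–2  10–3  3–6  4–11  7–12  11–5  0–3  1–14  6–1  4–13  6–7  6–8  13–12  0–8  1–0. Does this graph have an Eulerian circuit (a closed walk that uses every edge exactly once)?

Degrees: 0:4, 1:4, 2:4, 3:4, 4:4, 5:2, 6:4, 7:2, 8:6, 9:2, 10:2, 11:4, 12:2, 13:6, 14:4
Every vertex has even degree and the edges form a single connected piece, so an Eulerian circuit exists.

Yes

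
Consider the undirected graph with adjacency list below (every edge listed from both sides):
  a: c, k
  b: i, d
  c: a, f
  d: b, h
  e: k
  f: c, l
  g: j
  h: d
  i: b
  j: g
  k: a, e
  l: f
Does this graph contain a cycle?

The graph has 12 vertices, 9 edges, and 3 connected components.
A forest on 12 vertices with 3 components has exactly 9 edges, which matches — so no cycle.

No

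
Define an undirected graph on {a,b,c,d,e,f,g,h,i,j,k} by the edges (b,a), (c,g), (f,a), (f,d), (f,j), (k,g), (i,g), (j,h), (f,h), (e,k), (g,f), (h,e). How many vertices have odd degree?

Degrees: a:2, b:1, c:1, d:1, e:2, f:5, g:4, h:3, i:1, j:2, k:2
Odd-degree vertices: b, c, d, f, h, i.

6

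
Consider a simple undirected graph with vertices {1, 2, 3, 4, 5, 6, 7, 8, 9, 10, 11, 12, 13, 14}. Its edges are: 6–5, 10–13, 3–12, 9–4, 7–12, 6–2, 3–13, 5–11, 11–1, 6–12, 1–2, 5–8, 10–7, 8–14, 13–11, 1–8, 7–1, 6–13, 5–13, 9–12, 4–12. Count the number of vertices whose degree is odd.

6

Degrees: 1:4, 2:2, 3:2, 4:2, 5:4, 6:4, 7:3, 8:3, 9:2, 10:2, 11:3, 12:5, 13:5, 14:1
Odd-degree vertices: 7, 8, 11, 12, 13, 14.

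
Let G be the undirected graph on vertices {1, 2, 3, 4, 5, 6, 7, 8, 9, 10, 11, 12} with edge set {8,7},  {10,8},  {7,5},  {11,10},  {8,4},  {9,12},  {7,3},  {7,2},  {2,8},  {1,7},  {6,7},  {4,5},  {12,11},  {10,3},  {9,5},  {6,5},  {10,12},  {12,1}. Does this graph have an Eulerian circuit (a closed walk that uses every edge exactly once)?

Yes

Degrees: 1:2, 2:2, 3:2, 4:2, 5:4, 6:2, 7:6, 8:4, 9:2, 10:4, 11:2, 12:4
All degrees are even and the non-isolated vertices are connected — an Eulerian circuit exists.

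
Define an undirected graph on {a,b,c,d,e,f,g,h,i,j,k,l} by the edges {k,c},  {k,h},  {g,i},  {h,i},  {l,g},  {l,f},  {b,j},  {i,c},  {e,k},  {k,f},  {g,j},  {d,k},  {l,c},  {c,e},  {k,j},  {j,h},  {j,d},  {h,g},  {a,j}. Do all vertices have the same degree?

Degrees: a:1, b:1, c:4, d:2, e:2, f:2, g:4, h:4, i:3, j:6, k:6, l:3
Vertex a has degree 1 while j has degree 6, so the graph is not regular.

No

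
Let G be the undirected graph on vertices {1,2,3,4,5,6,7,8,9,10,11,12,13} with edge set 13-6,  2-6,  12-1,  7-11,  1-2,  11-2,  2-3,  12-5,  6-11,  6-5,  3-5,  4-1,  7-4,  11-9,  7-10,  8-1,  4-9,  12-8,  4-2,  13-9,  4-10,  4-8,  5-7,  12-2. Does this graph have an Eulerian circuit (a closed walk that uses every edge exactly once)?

Degrees: 1:4, 2:6, 3:2, 4:6, 5:4, 6:4, 7:4, 8:3, 9:3, 10:2, 11:4, 12:4, 13:2
8, 9 have odd degree; an Eulerian circuit needs every degree to be even, so none exists.

No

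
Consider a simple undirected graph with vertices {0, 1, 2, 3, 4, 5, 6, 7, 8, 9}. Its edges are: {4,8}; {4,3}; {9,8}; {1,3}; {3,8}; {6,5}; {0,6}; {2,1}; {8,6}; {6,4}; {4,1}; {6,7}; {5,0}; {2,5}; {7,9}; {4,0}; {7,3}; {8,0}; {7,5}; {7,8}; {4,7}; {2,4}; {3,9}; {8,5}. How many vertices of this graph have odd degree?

Degrees: 0:4, 1:3, 2:3, 3:5, 4:7, 5:5, 6:5, 7:6, 8:7, 9:3
Odd-degree vertices: 1, 2, 3, 4, 5, 6, 8, 9.

8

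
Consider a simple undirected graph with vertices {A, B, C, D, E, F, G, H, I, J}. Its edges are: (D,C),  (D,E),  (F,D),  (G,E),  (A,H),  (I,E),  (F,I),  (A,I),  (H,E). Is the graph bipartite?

A valid 2-coloring puts {B, D, G, H, I, J} on one side and {A, C, E, F} on the other; every edge crosses between the two sides.

Yes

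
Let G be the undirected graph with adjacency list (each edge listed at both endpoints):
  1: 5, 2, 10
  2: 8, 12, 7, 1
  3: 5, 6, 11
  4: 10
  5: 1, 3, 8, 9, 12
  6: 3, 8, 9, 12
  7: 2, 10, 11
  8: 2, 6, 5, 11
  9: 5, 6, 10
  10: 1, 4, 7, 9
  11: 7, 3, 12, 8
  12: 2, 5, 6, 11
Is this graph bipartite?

Yes

Partition the vertices as {2, 5, 6, 10, 11} vs {1, 3, 4, 7, 8, 9, 12}. Each listed edge has one endpoint in each part, so the graph is bipartite.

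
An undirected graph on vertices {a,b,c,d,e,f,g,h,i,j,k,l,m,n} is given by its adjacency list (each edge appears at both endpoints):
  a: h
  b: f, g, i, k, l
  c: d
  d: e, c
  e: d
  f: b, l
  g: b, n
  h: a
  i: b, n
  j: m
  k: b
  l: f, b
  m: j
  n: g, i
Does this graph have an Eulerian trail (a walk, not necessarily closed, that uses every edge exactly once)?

No

Degrees: a:1, b:5, c:1, d:2, e:1, f:2, g:2, h:1, i:2, j:1, k:1, l:2, m:1, n:2
Odd-degree vertices: a, b, c, e, h, j, k, m (8 total).
An Eulerian trail requires 0 or 2 odd-degree vertices; here there are 8.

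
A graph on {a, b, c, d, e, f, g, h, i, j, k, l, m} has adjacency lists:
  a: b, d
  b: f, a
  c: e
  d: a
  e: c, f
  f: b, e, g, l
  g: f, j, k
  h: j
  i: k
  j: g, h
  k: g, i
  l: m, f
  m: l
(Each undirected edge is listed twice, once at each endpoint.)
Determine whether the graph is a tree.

Yes

|V| = 13, |E| = 12.
It is connected with exactly 12 edges, hence acyclic — it is a tree.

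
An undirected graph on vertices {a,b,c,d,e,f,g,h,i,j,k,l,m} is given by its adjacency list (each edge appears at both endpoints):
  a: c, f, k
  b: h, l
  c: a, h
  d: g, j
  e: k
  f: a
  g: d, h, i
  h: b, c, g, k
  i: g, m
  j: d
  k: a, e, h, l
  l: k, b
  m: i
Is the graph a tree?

The graph has 13 vertices and 14 edges.
Connected but with 14 > 12 edges, so it has a cycle and is not a tree.

No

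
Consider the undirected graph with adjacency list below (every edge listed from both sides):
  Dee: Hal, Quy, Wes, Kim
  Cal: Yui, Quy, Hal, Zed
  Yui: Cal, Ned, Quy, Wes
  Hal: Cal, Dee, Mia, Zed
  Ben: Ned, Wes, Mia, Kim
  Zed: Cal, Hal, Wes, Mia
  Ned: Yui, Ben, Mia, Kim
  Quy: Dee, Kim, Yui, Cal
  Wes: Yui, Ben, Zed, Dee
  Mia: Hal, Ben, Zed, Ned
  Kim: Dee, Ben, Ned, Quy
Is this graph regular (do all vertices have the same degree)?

Degrees: Dee:4, Cal:4, Yui:4, Hal:4, Ben:4, Zed:4, Ned:4, Quy:4, Wes:4, Mia:4, Kim:4
All degrees equal 4; the graph is regular.

Yes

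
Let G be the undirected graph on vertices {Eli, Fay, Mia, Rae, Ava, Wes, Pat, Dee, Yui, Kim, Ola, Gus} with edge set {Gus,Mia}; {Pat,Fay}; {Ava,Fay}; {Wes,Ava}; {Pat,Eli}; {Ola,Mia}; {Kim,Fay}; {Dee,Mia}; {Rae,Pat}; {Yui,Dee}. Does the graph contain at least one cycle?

No

The graph has 12 vertices, 10 edges, and 2 connected components.
A forest on 12 vertices with 2 components has exactly 10 edges, which matches — so no cycle.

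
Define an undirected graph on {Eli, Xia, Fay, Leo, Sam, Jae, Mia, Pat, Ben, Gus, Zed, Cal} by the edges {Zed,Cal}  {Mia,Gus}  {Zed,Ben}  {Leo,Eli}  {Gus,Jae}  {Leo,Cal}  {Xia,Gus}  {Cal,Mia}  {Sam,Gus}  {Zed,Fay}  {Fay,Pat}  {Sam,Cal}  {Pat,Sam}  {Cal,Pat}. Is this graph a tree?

No

The graph has 12 vertices and 14 edges.
A tree on 12 vertices has exactly 11 edges; this graph has 14, so it contains a cycle and is not a tree.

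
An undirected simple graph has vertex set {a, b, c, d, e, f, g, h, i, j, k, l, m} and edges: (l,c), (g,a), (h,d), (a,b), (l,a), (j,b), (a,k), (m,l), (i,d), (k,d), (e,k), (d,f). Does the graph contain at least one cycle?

No

|V| = 13, |E| = 12, number of components = 1.
Since 12 = 13 - 1, the graph is a forest and contains no cycle.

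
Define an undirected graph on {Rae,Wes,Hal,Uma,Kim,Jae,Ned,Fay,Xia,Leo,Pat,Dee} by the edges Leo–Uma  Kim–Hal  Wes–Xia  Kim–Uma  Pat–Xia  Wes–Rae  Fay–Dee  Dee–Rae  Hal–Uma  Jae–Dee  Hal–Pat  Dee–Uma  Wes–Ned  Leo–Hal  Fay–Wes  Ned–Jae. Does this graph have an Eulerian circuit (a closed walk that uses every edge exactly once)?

Degrees: Rae:2, Wes:4, Hal:4, Uma:4, Kim:2, Jae:2, Ned:2, Fay:2, Xia:2, Leo:2, Pat:2, Dee:4
Every vertex has even degree and the edges form a single connected piece, so an Eulerian circuit exists.

Yes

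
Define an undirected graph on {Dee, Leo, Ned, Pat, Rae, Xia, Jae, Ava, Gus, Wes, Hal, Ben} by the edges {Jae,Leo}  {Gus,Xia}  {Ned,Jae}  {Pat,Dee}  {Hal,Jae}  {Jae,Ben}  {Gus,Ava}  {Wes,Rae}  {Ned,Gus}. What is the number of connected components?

3

Component: {Dee, Pat}
Component: {Rae, Wes}
Component: {Leo, Ned, Xia, Jae, Ava, Gus, Hal, Ben}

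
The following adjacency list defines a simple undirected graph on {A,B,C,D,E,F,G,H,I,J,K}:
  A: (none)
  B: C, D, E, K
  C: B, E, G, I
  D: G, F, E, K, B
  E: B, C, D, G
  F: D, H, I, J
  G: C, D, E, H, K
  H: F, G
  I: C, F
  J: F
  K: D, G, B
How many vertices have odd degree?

4

Degrees: A:0, B:4, C:4, D:5, E:4, F:4, G:5, H:2, I:2, J:1, K:3
Odd-degree vertices: D, G, J, K.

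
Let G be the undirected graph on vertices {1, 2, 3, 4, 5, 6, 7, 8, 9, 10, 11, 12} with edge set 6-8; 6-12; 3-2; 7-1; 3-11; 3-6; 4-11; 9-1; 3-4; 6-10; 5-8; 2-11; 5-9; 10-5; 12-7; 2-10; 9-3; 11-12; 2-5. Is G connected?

Yes

Starting from 1 and exploring outward reaches every vertex (1, 9, 7, 3, 5, 12, 2, 6, 4, 11, 8, 10); the graph is connected.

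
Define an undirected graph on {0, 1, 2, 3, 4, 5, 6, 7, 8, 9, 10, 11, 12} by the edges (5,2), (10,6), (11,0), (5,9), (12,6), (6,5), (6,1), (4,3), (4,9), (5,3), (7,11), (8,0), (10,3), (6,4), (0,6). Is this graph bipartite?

Color {2, 3, 6, 8, 9, 11} black and {0, 1, 4, 5, 7, 10, 12} white. No edge joins two same-colored vertices, so the graph is bipartite.

Yes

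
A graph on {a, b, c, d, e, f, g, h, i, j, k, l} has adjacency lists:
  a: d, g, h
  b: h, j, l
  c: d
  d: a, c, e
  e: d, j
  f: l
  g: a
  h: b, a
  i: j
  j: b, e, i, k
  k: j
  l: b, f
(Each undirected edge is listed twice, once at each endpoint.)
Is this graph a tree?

|V| = 12, |E| = 12.
A tree on 12 vertices has exactly 11 edges; this graph has 12, so it contains a cycle and is not a tree.

No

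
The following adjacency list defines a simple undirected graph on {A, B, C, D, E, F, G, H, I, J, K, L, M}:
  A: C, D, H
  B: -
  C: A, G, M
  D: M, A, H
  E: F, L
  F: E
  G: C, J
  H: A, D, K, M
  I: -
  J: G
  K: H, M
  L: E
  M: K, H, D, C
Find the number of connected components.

4

Component: {B}
Component: {I}
Component: {E, F, L}
Component: {A, C, D, G, H, J, K, M}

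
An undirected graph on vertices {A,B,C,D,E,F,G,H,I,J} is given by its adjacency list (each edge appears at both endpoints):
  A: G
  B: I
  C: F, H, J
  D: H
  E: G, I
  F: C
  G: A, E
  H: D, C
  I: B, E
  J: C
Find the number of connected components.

Component: {A, B, E, G, I}
Component: {C, D, F, H, J}

2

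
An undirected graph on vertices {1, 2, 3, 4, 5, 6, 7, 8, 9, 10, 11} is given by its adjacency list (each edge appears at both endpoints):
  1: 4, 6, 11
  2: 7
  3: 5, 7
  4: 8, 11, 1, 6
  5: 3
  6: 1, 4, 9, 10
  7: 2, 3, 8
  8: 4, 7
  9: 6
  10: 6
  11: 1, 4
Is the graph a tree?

No

|V| = 11, |E| = 12.
A tree on 11 vertices has exactly 10 edges; this graph has 12, so it contains a cycle and is not a tree.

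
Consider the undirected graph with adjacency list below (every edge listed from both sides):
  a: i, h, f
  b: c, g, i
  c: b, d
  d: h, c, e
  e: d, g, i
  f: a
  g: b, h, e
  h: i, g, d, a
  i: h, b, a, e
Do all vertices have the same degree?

Degrees: a:3, b:3, c:2, d:3, e:3, f:1, g:3, h:4, i:4
Vertex f has degree 1 while h has degree 4, so the graph is not regular.

No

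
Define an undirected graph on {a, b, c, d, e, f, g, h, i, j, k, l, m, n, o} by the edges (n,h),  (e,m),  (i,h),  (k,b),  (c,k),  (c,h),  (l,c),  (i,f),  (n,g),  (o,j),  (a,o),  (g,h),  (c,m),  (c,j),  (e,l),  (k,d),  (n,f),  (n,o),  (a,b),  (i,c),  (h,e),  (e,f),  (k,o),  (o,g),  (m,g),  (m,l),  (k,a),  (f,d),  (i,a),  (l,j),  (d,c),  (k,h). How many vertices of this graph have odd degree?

Degrees: a:4, b:2, c:7, d:3, e:4, f:4, g:4, h:6, i:4, j:3, k:6, l:4, m:4, n:4, o:5
Odd-degree vertices: c, d, j, o.

4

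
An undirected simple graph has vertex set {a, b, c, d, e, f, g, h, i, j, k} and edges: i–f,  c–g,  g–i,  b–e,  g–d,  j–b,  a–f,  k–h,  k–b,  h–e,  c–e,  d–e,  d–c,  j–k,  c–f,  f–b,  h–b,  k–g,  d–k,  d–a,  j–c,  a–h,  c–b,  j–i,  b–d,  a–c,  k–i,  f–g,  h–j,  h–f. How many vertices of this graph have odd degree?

4

Degrees: a:4, b:7, c:7, d:6, e:4, f:6, g:5, h:6, i:4, j:5, k:6
Odd-degree vertices: b, c, g, j.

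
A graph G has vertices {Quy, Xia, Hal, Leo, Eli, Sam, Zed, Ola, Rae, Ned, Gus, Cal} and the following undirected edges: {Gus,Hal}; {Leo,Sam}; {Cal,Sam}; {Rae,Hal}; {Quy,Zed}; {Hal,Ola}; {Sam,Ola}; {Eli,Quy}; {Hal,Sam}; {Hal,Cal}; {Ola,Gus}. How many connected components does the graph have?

4

Component: {Xia}
Component: {Ned}
Component: {Quy, Eli, Zed}
Component: {Hal, Leo, Sam, Ola, Rae, Gus, Cal}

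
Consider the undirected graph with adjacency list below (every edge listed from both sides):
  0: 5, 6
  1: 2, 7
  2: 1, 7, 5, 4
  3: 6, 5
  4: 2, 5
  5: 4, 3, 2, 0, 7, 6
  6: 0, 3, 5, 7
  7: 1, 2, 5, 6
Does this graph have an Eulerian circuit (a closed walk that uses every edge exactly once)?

Degrees: 0:2, 1:2, 2:4, 3:2, 4:2, 5:6, 6:4, 7:4
Every vertex has even degree and the edges form a single connected piece, so an Eulerian circuit exists.

Yes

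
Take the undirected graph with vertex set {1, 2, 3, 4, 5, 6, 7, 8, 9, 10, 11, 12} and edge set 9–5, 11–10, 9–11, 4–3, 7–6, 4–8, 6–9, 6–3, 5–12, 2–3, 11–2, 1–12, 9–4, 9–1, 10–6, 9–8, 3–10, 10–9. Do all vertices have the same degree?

No

Degrees: 1:2, 2:2, 3:4, 4:3, 5:2, 6:4, 7:1, 8:2, 9:7, 10:4, 11:3, 12:2
Vertex 7 has degree 1 while 9 has degree 7, so the graph is not regular.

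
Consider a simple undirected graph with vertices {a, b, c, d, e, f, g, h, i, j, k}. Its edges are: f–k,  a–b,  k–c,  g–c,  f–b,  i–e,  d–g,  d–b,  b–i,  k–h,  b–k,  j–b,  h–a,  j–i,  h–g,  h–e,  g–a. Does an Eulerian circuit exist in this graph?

Degrees: a:3, b:6, c:2, d:2, e:2, f:2, g:4, h:4, i:3, j:2, k:4
Vertices with odd degree: a, i. An Eulerian circuit requires all degrees even.

No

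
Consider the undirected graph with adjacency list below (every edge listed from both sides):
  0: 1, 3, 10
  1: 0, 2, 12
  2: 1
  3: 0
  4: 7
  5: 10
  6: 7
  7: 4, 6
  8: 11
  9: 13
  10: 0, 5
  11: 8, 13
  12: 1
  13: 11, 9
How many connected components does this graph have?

3

Component: {4, 6, 7}
Component: {8, 9, 11, 13}
Component: {0, 1, 2, 3, 5, 10, 12}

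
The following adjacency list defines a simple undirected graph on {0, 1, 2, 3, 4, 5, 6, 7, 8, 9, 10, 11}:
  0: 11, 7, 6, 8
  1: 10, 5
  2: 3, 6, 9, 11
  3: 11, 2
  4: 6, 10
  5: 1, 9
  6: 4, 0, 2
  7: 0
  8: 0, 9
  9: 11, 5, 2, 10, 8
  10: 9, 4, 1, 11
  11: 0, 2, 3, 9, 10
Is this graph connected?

Yes

A breadth-first search from 0 visits 0, 11, 8, 7, 6, 9, 2, 10, 3, 4, 5, 1 — all 12 vertices — so the graph is connected.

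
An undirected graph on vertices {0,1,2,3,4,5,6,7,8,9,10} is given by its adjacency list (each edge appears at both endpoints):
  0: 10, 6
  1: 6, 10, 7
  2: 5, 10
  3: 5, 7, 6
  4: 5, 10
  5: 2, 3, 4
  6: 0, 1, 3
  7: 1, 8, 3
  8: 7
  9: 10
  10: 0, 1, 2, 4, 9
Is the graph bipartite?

A valid 2-coloring puts {5, 6, 7, 10} on one side and {0, 1, 2, 3, 4, 8, 9} on the other; every edge crosses between the two sides.

Yes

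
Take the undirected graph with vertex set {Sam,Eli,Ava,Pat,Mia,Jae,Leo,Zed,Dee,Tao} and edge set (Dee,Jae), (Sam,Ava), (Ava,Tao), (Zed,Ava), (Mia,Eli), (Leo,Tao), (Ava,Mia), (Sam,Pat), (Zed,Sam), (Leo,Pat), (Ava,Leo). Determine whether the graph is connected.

Component: {Jae, Dee}
Component: {Sam, Eli, Ava, Pat, Mia, Leo, Zed, Tao}
No edge joins these 2 groups, so the graph is disconnected.

No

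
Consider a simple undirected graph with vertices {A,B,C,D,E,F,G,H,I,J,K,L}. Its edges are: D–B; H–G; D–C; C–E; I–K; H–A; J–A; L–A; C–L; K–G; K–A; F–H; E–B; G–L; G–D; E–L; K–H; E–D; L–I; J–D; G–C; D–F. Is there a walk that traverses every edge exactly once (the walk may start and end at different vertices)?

Degrees: A:4, B:2, C:4, D:6, E:4, F:2, G:5, H:4, I:2, J:2, K:4, L:5
Odd-degree vertices: G, L (2 total).
The non-isolated vertices are connected and exactly 2 have odd degree, so an Eulerian trail exists (from G to L).

Yes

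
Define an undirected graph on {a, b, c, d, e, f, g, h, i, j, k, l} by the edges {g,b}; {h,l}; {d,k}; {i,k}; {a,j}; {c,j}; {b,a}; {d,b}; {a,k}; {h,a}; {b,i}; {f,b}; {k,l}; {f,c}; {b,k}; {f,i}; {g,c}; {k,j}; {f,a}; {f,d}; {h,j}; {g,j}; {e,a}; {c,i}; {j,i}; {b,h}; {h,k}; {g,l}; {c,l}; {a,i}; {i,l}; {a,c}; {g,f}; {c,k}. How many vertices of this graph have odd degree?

Degrees: a:8, b:7, c:7, d:3, e:1, f:6, g:5, h:5, i:7, j:6, k:8, l:5
Odd-degree vertices: b, c, d, e, g, h, i, l.

8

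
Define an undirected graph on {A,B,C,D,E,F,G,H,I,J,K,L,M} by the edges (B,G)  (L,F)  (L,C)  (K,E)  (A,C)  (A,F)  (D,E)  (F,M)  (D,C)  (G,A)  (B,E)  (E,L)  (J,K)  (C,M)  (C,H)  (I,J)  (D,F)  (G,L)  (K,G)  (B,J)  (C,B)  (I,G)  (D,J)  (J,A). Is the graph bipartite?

Color {C, E, F, G, J} black and {A, B, D, H, I, K, L, M} white. No edge joins two same-colored vertices, so the graph is bipartite.

Yes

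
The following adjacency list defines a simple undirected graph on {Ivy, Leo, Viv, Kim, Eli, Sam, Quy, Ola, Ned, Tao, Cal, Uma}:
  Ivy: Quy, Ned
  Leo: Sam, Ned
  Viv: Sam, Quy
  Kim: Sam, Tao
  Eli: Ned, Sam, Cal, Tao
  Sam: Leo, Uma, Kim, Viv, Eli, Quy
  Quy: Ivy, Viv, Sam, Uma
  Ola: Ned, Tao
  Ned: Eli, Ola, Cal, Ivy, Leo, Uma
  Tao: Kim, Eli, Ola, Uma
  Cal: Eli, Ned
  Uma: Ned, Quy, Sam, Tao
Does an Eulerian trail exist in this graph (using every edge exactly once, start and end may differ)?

Yes

Degrees: Ivy:2, Leo:2, Viv:2, Kim:2, Eli:4, Sam:6, Quy:4, Ola:2, Ned:6, Tao:4, Cal:2, Uma:4
Odd-degree vertices: none (0 total).
The non-isolated vertices are connected and exactly 0 have odd degree, so an Eulerian trail exists.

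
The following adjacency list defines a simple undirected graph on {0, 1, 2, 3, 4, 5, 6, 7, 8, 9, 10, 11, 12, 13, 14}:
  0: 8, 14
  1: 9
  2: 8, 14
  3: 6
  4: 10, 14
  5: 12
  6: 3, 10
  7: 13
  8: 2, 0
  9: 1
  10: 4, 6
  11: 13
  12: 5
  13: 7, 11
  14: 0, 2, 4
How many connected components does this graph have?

4

Component: {1, 9}
Component: {5, 12}
Component: {7, 11, 13}
Component: {0, 2, 3, 4, 6, 8, 10, 14}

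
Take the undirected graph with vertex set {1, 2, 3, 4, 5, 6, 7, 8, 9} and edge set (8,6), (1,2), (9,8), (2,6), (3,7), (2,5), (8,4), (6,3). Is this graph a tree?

The graph has 9 vertices and 8 edges.
Connected and |E| = |V| - 1, which characterizes a tree.

Yes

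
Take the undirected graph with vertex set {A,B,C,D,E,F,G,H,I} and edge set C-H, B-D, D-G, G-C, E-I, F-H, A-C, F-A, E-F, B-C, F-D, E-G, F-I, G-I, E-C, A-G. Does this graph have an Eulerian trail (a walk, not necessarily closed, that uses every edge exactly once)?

Degrees: A:3, B:2, C:5, D:3, E:4, F:5, G:5, H:2, I:3
Odd-degree vertices: A, C, D, F, G, I (6 total).
An Eulerian trail requires 0 or 2 odd-degree vertices; here there are 6.

No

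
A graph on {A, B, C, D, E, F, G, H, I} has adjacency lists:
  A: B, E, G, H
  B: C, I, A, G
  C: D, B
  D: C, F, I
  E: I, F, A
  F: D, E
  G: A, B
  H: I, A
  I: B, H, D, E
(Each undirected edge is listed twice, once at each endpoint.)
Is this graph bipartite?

No

B-G-A-B is an odd cycle (length 3), and a bipartite graph can contain only even cycles.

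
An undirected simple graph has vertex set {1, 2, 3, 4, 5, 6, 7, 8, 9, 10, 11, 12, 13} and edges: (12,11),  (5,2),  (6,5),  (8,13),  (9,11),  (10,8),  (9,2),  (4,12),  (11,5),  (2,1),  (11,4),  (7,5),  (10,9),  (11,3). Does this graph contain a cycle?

Yes

The graph has 13 vertices, 14 edges, and 1 connected component.
Since 14 > 13 - 1, a cycle must exist; for instance 11-12-4-11.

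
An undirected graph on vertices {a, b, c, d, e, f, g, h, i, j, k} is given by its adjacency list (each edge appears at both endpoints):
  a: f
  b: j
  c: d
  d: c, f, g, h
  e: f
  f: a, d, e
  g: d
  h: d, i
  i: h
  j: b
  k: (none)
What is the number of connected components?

3

Component: {k}
Component: {b, j}
Component: {a, c, d, e, f, g, h, i}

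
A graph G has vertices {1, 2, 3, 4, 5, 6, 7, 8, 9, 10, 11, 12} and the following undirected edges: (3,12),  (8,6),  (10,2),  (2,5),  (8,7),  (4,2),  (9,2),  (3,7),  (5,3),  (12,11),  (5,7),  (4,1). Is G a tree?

No

The graph has 12 vertices and 12 edges.
A tree on 12 vertices has exactly 11 edges; this graph has 12, so it contains a cycle and is not a tree.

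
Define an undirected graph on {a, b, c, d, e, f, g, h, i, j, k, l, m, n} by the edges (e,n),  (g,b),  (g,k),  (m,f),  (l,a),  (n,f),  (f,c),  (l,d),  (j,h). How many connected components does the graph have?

5

Component: {i}
Component: {h, j}
Component: {a, d, l}
Component: {b, g, k}
Component: {c, e, f, m, n}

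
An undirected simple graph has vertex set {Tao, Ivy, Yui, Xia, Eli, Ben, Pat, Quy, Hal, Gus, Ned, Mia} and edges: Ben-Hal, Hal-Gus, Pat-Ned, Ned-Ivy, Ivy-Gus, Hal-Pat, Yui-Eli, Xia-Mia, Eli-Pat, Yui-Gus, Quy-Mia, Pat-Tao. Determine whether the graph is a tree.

|V| = 12, |E| = 12.
It is not connected, so it is not a tree.

No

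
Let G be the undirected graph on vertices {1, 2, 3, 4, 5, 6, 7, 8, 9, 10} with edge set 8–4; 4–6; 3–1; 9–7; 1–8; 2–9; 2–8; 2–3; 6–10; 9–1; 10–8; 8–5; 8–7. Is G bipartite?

Color {3, 6, 8, 9} black and {1, 2, 4, 5, 7, 10} white. No edge joins two same-colored vertices, so the graph is bipartite.

Yes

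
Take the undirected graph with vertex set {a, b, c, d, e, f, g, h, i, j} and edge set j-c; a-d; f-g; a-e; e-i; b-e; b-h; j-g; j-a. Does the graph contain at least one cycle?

No

The graph has 10 vertices, 9 edges, and 1 connected component.
A forest on 10 vertices with 1 component has exactly 9 edges, which matches — so no cycle.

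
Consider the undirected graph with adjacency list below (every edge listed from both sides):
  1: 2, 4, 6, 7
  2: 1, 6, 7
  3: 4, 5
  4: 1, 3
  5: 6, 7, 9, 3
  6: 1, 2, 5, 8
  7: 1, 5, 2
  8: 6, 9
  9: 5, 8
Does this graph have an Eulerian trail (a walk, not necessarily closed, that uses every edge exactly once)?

Degrees: 1:4, 2:3, 3:2, 4:2, 5:4, 6:4, 7:3, 8:2, 9:2
Odd-degree vertices: 2, 7 (2 total).
The non-isolated vertices are connected and exactly 2 have odd degree, so an Eulerian trail exists (from 2 to 7).

Yes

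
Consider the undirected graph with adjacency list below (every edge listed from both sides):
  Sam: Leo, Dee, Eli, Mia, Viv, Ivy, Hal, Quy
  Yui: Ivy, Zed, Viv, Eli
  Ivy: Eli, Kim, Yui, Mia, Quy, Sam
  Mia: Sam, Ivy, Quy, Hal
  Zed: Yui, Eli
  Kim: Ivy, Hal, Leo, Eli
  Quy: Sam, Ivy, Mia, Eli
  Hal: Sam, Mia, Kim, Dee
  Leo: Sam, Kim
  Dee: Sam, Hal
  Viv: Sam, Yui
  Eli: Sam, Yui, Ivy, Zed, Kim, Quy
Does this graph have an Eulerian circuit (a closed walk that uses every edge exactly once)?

Degrees: Sam:8, Yui:4, Ivy:6, Mia:4, Zed:2, Kim:4, Quy:4, Hal:4, Leo:2, Dee:2, Viv:2, Eli:6
Every vertex has even degree and the edges form a single connected piece, so an Eulerian circuit exists.

Yes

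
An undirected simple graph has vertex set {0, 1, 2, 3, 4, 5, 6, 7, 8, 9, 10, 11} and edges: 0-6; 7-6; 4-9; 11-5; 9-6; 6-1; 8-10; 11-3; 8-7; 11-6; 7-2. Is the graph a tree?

|V| = 12, |E| = 11.
Connected and |E| = |V| - 1, which characterizes a tree.

Yes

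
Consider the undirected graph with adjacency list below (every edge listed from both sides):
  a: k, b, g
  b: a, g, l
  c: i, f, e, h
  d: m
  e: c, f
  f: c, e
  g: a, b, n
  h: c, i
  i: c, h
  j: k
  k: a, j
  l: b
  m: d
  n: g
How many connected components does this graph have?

Component: {d, m}
Component: {c, e, f, h, i}
Component: {a, b, g, j, k, l, n}

3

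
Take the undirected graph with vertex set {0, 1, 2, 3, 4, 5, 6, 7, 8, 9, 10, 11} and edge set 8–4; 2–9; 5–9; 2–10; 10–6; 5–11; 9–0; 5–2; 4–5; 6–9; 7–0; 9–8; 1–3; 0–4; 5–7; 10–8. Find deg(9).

Neighbors of 9: 0, 2, 5, 6, 8.

5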